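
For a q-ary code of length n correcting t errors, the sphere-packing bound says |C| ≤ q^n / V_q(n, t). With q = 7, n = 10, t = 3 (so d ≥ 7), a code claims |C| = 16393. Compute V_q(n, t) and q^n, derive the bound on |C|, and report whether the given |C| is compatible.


V_q(n, t) = 27601, q^n = 282475249, Hamming bound = 10234, |C| = 16393 > bound (violated).

Step 1: Compute V_q(n, t) = Σ_{j=0}^3 C(n, j) (q−1)^j.
  j = 0: C(10,0)·(6)^0 = 1·1 = 1.
  j = 1: C(10,1)·(6)^1 = 10·6 = 60.
  j = 2: C(10,2)·(6)^2 = 45·36 = 1620.
  j = 3: C(10,3)·(6)^3 = 120·216 = 25920.
  V_q(n, t) = 1 + 60 + 1620 + 25920 = 27601.
Step 2: q^n = 7^10 = 282475249.
Step 3: Hamming bound ⌊q^n / V_q(n,t)⌋ = ⌊282475249/27601⌋ = 10234.
Step 4: Compare |C| = 16393 to 10234: violated.
The claimed |C| lies above the Hamming bound, so no 7-ary code of length 10 with d ≥ 7 can have 16393 codewords.


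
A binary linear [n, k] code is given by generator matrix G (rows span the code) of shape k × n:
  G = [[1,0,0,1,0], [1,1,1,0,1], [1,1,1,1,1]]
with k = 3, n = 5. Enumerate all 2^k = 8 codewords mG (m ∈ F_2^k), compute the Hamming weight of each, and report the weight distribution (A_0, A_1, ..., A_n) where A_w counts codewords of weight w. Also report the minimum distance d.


Weight distribution: A_0 = 1, A_1 = 2, A_2 = 1, A_3 = 1, A_4 = 2, A_5 = 1. Minimum distance d = 1.

Enumerate all 2^3 = 8 messages m ∈ F_2^3.
For each, compute codeword c = mG in F_2^5, then tally its weight.
  m = 000 → c = 00000, weight = 0.
  m = 100 → c = 10010, weight = 2.
  m = 010 → c = 11101, weight = 4.
  m = 110 → c = 01111, weight = 4.
  m = 001 → c = 11111, weight = 5.
  m = 101 → c = 01101, weight = 3.
  m = 011 → c = 00010, weight = 1.
  m = 111 → c = 10000, weight = 1.
Tally weights:
  weight 0: 1 codewords.
  weight 1: 2 codewords.
  weight 2: 1 codewords.
  weight 3: 1 codewords.
  weight 4: 2 codewords.
  weight 5: 1 codewords.
Minimum distance d = smallest w > 0 with A_w > 0 = 1.
Sanity: Σ A_w = 8 = 2^3 = 8 ✓.


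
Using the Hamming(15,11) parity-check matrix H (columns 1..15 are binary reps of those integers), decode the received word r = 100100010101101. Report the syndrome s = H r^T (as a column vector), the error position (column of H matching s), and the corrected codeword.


s = (1, 0, 0, 1)^T, error position = 9, corrected codeword c = 100100011101101

Compute s = H r^T mod 2 one row at a time:
  s_1 = 1 + 0 + 1 + 0 + 1 + 1 + 0 + 1 = 5 ≡ 1 (mod 2).
  s_2 = 1 + 0 + 0 + 0 + 1 + 1 + 0 + 1 = 4 ≡ 0 (mod 2).
  s_3 = 0 + 0 + 0 + 0 + 1 + 0 + 0 + 1 = 2 ≡ 0 (mod 2).
  s_4 = 1 + 0 + 0 + 0 + 0 + 0 + 1 + 1 = 3 ≡ 1 (mod 2).
s = (1, 0, 0, 1)^T — this equals column 9 of H (binary 1001), so error is at position 9.
Correct: flip bit 9 of r = 100100010101101 to get c = 100100011101101.


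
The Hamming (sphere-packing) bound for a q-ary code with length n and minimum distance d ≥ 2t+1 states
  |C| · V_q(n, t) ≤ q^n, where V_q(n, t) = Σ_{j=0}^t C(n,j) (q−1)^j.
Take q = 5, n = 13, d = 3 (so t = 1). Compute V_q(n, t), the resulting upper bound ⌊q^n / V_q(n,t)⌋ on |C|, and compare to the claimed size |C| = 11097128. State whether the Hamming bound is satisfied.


V_q(n, t) = 53, q^n = 1220703125, Hamming bound = 23032134, |C| = 11097128 ≤ bound (satisfied).

Step 1: Compute V_q(n, t) = Σ_{j=0}^1 C(n, j) (q−1)^j.
  j = 0: C(13,0)·(4)^0 = 1·1 = 1.
  j = 1: C(13,1)·(4)^1 = 13·4 = 52.
  V_q(n, t) = 1 + 52 = 53.
Step 2: q^n = 5^13 = 1220703125.
Step 3: Hamming bound ⌊q^n / V_q(n,t)⌋ = ⌊1220703125/53⌋ = 23032134.
Step 4: Compare |C| = 11097128 to 23032134: satisfied.
The claimed |C| lies below the Hamming bound.


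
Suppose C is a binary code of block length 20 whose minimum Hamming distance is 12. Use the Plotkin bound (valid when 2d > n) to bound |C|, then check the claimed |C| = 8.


Plotkin bound M ≤ 6; given |C| = 8 > bound (violated).

Check applicability: 2d = 24, n = 20.
2d − n = 4 > 0, so Plotkin applies.
Compute d/(2d−n) = 12/4 ≈ 3.0000.
⌊d/(2d−n)⌋ = 3.
Plotkin bound: M ≤ 2·3 = 6.
Given |C| = 8, check: VIOLATED.
This |C| is above the Plotkin bound, so no binary code with n = 20, d = 12 and 8 codewords exists.


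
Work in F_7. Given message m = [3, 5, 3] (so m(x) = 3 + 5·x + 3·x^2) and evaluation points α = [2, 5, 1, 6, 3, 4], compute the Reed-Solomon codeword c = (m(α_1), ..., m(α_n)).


c = [4, 5, 4, 1, 3, 1]

Message polynomial: m(x) = 3 + 5·x + 3·x^2 (mod 7).
For each evaluation point α_i, compute m(α_i) mod 7:
  α_1 = 2: Horner steps 3 → 4 → 4, so m(2) = 4.
  α_2 = 5: Horner steps 3 → 6 → 5, so m(5) = 5.
  α_3 = 1: Horner steps 3 → 1 → 4, so m(1) = 4.
  α_4 = 6: Horner steps 3 → 2 → 1, so m(6) = 1.
  α_5 = 3: Horner steps 3 → 0 → 3, so m(3) = 3.
  α_6 = 4: Horner steps 3 → 3 → 1, so m(4) = 1.
Codeword c = [4, 5, 4, 1, 3, 1] ∈ F_7^6.


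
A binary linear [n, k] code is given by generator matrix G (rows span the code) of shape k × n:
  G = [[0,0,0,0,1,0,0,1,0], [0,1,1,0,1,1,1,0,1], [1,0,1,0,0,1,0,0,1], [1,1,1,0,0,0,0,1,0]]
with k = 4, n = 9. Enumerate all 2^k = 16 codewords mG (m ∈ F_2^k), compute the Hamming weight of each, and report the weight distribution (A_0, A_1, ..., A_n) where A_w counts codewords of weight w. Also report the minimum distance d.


Weight distribution: A_0 = 1, A_2 = 2, A_4 = 9, A_6 = 4. Minimum distance d = 2.

Enumerate all 2^4 = 16 messages m ∈ F_2^4.
For each, compute codeword c = mG in F_2^9, then tally its weight.
  m = 0000 → c = 000000000, weight = 0.
  m = 1000 → c = 000010010, weight = 2.
  m = 0100 → c = 011011101, weight = 6.
  m = 1100 → c = 011001111, weight = 6.
  m = 0010 → c = 101001001, weight = 4.
  m = 1010 → c = 101011011, weight = 6.
  m = 0110 → c = 110010100, weight = 4.
  m = 1110 → c = 110000110, weight = 4.
  m = 0001 → c = 111000010, weight = 4.
  m = 1001 → c = 111010000, weight = 4.
  m = 0101 → c = 100011111, weight = 6.
  m = 1101 → c = 100001101, weight = 4.
  m = 0011 → c = 010001011, weight = 4.
  m = 1011 → c = 010011001, weight = 4.
  m = 0111 → c = 001010110, weight = 4.
  m = 1111 → c = 001000100, weight = 2.
Tally weights:
  weight 0: 1 codewords.
  weight 2: 2 codewords.
  weight 4: 9 codewords.
  weight 6: 4 codewords.
Minimum distance d = smallest w > 0 with A_w > 0 = 2.
Sanity: Σ A_w = 16 = 2^4 = 16 ✓.


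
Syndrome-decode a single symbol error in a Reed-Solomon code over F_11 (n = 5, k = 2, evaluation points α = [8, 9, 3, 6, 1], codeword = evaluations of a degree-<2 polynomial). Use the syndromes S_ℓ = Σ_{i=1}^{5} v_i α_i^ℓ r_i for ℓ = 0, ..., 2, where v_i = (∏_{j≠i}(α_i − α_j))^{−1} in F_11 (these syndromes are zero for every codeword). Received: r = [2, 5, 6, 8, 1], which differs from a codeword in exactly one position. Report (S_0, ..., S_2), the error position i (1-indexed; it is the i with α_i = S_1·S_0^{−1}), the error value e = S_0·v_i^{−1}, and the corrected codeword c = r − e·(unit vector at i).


S = (6, 10, 2), error at position 2, error magnitude e = 6, c = [2, 10, 6, 8, 1].

Step 1: column multipliers v_i = (∏_{j≠i}(α_i − α_j))^{−1} mod 11.
  i = 1 (α = 8): (8−9)(8−3)(8−6)(8−1) = (−1)·5·2·7 = −70 ≡ 7, so v_1 = 7^{−1} = 8 (mod 11).
  i = 2 (α = 9): (9−8)(9−3)(9−6)(9−1) = 1·6·3·8 = 144 ≡ 1, so v_2 = 1^{−1} = 1 (mod 11).
  i = 3 (α = 3): (3−8)(3−9)(3−6)(3−1) = (−5)·(−6)·(−3)·2 = −180 ≡ 7, so v_3 = 7^{−1} = 8 (mod 11).
  i = 4 (α = 6): (6−8)(6−9)(6−3)(6−1) = (−2)·(−3)·3·5 = 90 ≡ 2, so v_4 = 2^{−1} = 6 (mod 11).
  i = 5 (α = 1): (1−8)(1−9)(1−3)(1−6) = (−7)·(−8)·(−2)·(−5) = 560 ≡ 10, so v_5 = 10^{−1} = 10 (mod 11).
  v = [8, 1, 8, 6, 10].
Step 2: syndromes of r = [2, 5, 6, 8, 1] (all sums mod 11).
  S_0 = Σ v_i r_i = 8·2 + 1·5 + 8·6 + 6·8 + 10·1 = 127 ≡ 6.
  S_1 = Σ v_i α_i r_i = 8·8·2 + 1·9·5 + 8·3·6 + 6·6·8 + 10·1·1 = 615 ≡ 10.
  α_i^2 mod 11 = [9, 4, 9, 3, 1].
  S_2 = Σ v_i α_i^2 r_i = 8·9·2 + 1·4·5 + 8·9·6 + 6·3·8 + 10·1·1 = 750 ≡ 2.
  S = (6, 10, 2) ≠ 0, so r is not a codeword (an error is present).
Step 3: locate the error. For a single error e at position i, S_ℓ = v_i·e·α_i^ℓ, so α_err = S_1/S_0.
  S_0^{−1} = 6^{−1} = 2 (mod 11), so α_err = 10·2 = 20 ≡ 9 = α_2. Error position i = 2.
  Consistency check: S_2/S_1 = 2·10 = 20 ≡ 9 = α_err ✓ (single-error assumption holds).
Step 4: error magnitude e = S_0/v_2 = S_0·∏_{j≠2}(α_2 − α_j) = 6·1 = 6 ≡ 6 (mod 11).
Step 5: correct position 2: c_2 = r_2 − e = 5 − 6 ≡ 10 (mod 11). Hence c = [2, 10, 6, 8, 1].
  Check: interpolating c through the α_i gives m(x) = 4 + 8·x (degree < 2) with m(α_i) = c_i for every i, so c is indeed a codeword.


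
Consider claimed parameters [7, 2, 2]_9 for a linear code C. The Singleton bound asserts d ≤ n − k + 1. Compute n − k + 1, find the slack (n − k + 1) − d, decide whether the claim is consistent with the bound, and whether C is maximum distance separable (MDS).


Singleton RHS = n − k + 1 = 6, slack = 4, bound satisfied, not MDS.

Singleton bound: d ≤ n − k + 1.
Here n = 7, k = 2, so n − k + 1 = 6.
Given d = 2, check d ≤ 6: YES.
Slack = (n − k + 1) − d = 4.
The code is NOT MDS (slack = 4 > 0).
Description: the claimed parameters are [7, 2, 2]_9; such a code would be non-MDS.


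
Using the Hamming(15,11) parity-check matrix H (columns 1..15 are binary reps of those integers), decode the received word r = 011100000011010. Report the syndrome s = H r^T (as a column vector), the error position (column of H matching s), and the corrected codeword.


s = (1, 1, 0, 0)^T, error position = 12, corrected codeword c = 011100000010010

Compute s = H r^T mod 2 one row at a time:
  s_1 = 0 + 0 + 0 + 1 + 1 + 0 + 1 + 0 = 3 ≡ 1 (mod 2).
  s_2 = 1 + 0 + 0 + 0 + 1 + 0 + 1 + 0 = 3 ≡ 1 (mod 2).
  s_3 = 1 + 1 + 0 + 0 + 0 + 1 + 1 + 0 = 4 ≡ 0 (mod 2).
  s_4 = 0 + 1 + 0 + 0 + 0 + 1 + 0 + 0 = 2 ≡ 0 (mod 2).
s = (1, 1, 0, 0)^T — this equals column 12 of H (binary 1100), so error is at position 12.
Correct: flip bit 12 of r = 011100000011010 to get c = 011100000010010.


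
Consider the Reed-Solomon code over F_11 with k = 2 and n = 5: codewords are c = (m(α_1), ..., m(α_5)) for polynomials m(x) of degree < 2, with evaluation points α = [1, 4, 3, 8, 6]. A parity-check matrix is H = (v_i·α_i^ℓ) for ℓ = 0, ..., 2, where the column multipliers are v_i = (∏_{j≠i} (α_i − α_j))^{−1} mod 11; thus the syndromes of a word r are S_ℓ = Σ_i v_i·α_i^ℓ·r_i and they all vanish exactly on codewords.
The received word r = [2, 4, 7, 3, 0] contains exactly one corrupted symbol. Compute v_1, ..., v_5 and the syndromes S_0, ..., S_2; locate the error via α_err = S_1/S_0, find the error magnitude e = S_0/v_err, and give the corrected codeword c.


S = (4, 2, 1), error at position 5, error magnitude e = 2, c = [2, 4, 7, 3, 9].

Step 1: column multipliers v_i = (∏_{j≠i}(α_i − α_j))^{−1} mod 11.
  i = 1 (α = 1): (1−4)(1−3)(1−8)(1−6) = (−3)·(−2)·(−7)·(−5) = 210 ≡ 1, so v_1 = 1^{−1} = 1 (mod 11).
  i = 2 (α = 4): (4−1)(4−3)(4−8)(4−6) = 3·1·(−4)·(−2) = 24 ≡ 2, so v_2 = 2^{−1} = 6 (mod 11).
  i = 3 (α = 3): (3−1)(3−4)(3−8)(3−6) = 2·(−1)·(−5)·(−3) = −30 ≡ 3, so v_3 = 3^{−1} = 4 (mod 11).
  i = 4 (α = 8): (8−1)(8−4)(8−3)(8−6) = 7·4·5·2 = 280 ≡ 5, so v_4 = 5^{−1} = 9 (mod 11).
  i = 5 (α = 6): (6−1)(6−4)(6−3)(6−8) = 5·2·3·(−2) = −60 ≡ 6, so v_5 = 6^{−1} = 2 (mod 11).
  v = [1, 6, 4, 9, 2].
Step 2: syndromes of r = [2, 4, 7, 3, 0] (all sums mod 11).
  S_0 = Σ v_i r_i = 1·2 + 6·4 + 4·7 + 9·3 + 2·0 = 81 ≡ 4.
  S_1 = Σ v_i α_i r_i = 1·1·2 + 6·4·4 + 4·3·7 + 9·8·3 + 2·6·0 = 398 ≡ 2.
  α_i^2 mod 11 = [1, 5, 9, 9, 3].
  S_2 = Σ v_i α_i^2 r_i = 1·1·2 + 6·5·4 + 4·9·7 + 9·9·3 + 2·3·0 = 617 ≡ 1.
  S = (4, 2, 1) ≠ 0, so r is not a codeword (an error is present).
Step 3: locate the error. For a single error e at position i, S_ℓ = v_i·e·α_i^ℓ, so α_err = S_1/S_0.
  S_0^{−1} = 4^{−1} = 3 (mod 11), so α_err = 2·3 = 6 ≡ 6 = α_5. Error position i = 5.
  Consistency check: S_2/S_1 = 1·6 = 6 ≡ 6 = α_err ✓ (single-error assumption holds).
Step 4: error magnitude e = S_0/v_5 = S_0·∏_{j≠5}(α_5 − α_j) = 4·6 = 24 ≡ 2 (mod 11).
Step 5: correct position 5: c_5 = r_5 − e = 0 − 2 ≡ 9 (mod 11). Hence c = [2, 4, 7, 3, 9].
  Check: interpolating c through the α_i gives m(x) = 5 + 8·x (degree < 2) with m(α_i) = c_i for every i, so c is indeed a codeword.


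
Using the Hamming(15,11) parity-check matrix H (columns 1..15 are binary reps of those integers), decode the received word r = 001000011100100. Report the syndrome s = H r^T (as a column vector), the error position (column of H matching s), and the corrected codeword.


s = (0, 1, 0, 1)^T, error position = 5, corrected codeword c = 001010011100100

Compute s = H r^T mod 2 one row at a time:
  s_1 = 1 + 1 + 1 + 0 + 0 + 1 + 0 + 0 = 4 ≡ 0 (mod 2).
  s_2 = 0 + 0 + 0 + 0 + 0 + 1 + 0 + 0 = 1 ≡ 1 (mod 2).
  s_3 = 0 + 1 + 0 + 0 + 1 + 0 + 0 + 0 = 2 ≡ 0 (mod 2).
  s_4 = 0 + 1 + 0 + 0 + 1 + 0 + 1 + 0 = 3 ≡ 1 (mod 2).
s = (0, 1, 0, 1)^T — this equals column 5 of H (binary 0101), so error is at position 5.
Correct: flip bit 5 of r = 001000011100100 to get c = 001010011100100.


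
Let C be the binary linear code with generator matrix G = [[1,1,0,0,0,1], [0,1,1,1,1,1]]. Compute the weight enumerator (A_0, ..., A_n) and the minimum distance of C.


Weight distribution: A_0 = 1, A_3 = 1, A_4 = 1, A_5 = 1. Minimum distance d = 3.

Enumerate all 2^2 = 4 messages m ∈ F_2^2.
For each, compute codeword c = mG in F_2^6, then tally its weight.
  m = 00 → c = 000000, weight = 0.
  m = 10 → c = 110001, weight = 3.
  m = 01 → c = 011111, weight = 5.
  m = 11 → c = 101110, weight = 4.
Tally weights:
  weight 0: 1 codewords.
  weight 3: 1 codewords.
  weight 4: 1 codewords.
  weight 5: 1 codewords.
Minimum distance d = smallest w > 0 with A_w > 0 = 3.
Sanity: Σ A_w = 4 = 2^2 = 4 ✓.


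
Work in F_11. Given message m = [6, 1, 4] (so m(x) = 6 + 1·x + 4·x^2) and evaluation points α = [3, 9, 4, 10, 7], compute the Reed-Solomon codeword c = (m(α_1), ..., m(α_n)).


c = [1, 9, 8, 9, 0]

Message polynomial: m(x) = 6 + 1·x + 4·x^2 (mod 11).
For each evaluation point α_i, compute m(α_i) mod 11:
  α_1 = 3: Horner steps 4 → 2 → 1, so m(3) = 1.
  α_2 = 9: Horner steps 4 → 4 → 9, so m(9) = 9.
  α_3 = 4: Horner steps 4 → 6 → 8, so m(4) = 8.
  α_4 = 10: Horner steps 4 → 8 → 9, so m(10) = 9.
  α_5 = 7: Horner steps 4 → 7 → 0, so m(7) = 0.
Codeword c = [1, 9, 8, 9, 0] ∈ F_11^5.


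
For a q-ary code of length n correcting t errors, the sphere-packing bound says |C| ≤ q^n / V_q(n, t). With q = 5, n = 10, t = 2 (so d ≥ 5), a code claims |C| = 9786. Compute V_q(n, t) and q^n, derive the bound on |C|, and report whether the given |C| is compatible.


V_q(n, t) = 761, q^n = 9765625, Hamming bound = 12832, |C| = 9786 ≤ bound (satisfied).

Step 1: Compute V_q(n, t) = Σ_{j=0}^2 C(n, j) (q−1)^j.
  j = 0: C(10,0)·(4)^0 = 1·1 = 1.
  j = 1: C(10,1)·(4)^1 = 10·4 = 40.
  j = 2: C(10,2)·(4)^2 = 45·16 = 720.
  V_q(n, t) = 1 + 40 + 720 = 761.
Step 2: q^n = 5^10 = 9765625.
Step 3: Hamming bound ⌊q^n / V_q(n,t)⌋ = ⌊9765625/761⌋ = 12832.
Step 4: Compare |C| = 9786 to 12832: satisfied.
The claimed |C| lies below the Hamming bound.


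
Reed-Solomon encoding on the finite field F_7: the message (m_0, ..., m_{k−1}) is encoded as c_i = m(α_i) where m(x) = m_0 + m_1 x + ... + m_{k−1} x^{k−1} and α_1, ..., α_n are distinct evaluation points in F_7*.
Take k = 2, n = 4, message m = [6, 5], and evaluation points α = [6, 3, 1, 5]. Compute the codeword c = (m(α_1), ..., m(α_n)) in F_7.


c = [1, 0, 4, 3]

Message polynomial: m(x) = 6 + 5·x (mod 7).
For each evaluation point α_i, compute m(α_i) mod 7:
  α_1 = 6: Horner steps 5 → 1, so m(6) = 1.
  α_2 = 3: Horner steps 5 → 0, so m(3) = 0.
  α_3 = 1: Horner steps 5 → 4, so m(1) = 4.
  α_4 = 5: Horner steps 5 → 3, so m(5) = 3.
Codeword c = [1, 0, 4, 3] ∈ F_7^4.


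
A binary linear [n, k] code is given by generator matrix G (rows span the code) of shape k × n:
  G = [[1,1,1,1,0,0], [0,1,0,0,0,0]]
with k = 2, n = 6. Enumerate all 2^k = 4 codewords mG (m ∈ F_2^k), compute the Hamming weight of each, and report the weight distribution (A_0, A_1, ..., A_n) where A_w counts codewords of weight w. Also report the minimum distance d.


Weight distribution: A_0 = 1, A_1 = 1, A_3 = 1, A_4 = 1. Minimum distance d = 1.

Enumerate all 2^2 = 4 messages m ∈ F_2^2.
For each, compute codeword c = mG in F_2^6, then tally its weight.
  m = 00 → c = 000000, weight = 0.
  m = 10 → c = 111100, weight = 4.
  m = 01 → c = 010000, weight = 1.
  m = 11 → c = 101100, weight = 3.
Tally weights:
  weight 0: 1 codewords.
  weight 1: 1 codewords.
  weight 3: 1 codewords.
  weight 4: 1 codewords.
Minimum distance d = smallest w > 0 with A_w > 0 = 1.
Sanity: Σ A_w = 4 = 2^2 = 4 ✓.


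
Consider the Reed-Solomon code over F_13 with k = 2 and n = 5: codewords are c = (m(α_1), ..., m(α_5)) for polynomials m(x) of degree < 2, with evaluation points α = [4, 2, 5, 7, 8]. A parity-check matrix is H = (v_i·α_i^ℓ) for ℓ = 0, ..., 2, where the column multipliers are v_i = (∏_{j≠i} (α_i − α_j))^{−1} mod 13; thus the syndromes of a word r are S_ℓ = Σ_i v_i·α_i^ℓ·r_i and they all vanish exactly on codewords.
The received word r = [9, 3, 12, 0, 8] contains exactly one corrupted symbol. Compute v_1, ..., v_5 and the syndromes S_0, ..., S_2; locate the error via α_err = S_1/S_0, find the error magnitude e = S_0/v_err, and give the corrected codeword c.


S = (11, 12, 6), error at position 4, error magnitude e = 8, c = [9, 3, 12, 5, 8].

Step 1: column multipliers v_i = (∏_{j≠i}(α_i − α_j))^{−1} mod 13.
  i = 1 (α = 4): (4−2)(4−5)(4−7)(4−8) = 2·(−1)·(−3)·(−4) = −24 ≡ 2, so v_1 = 2^{−1} = 7 (mod 13).
  i = 2 (α = 2): (2−4)(2−5)(2−7)(2−8) = (−2)·(−3)·(−5)·(−6) = 180 ≡ 11, so v_2 = 11^{−1} = 6 (mod 13).
  i = 3 (α = 5): (5−4)(5−2)(5−7)(5−8) = 1·3·(−2)·(−3) = 18 ≡ 5, so v_3 = 5^{−1} = 8 (mod 13).
  i = 4 (α = 7): (7−4)(7−2)(7−5)(7−8) = 3·5·2·(−1) = −30 ≡ 9, so v_4 = 9^{−1} = 3 (mod 13).
  i = 5 (α = 8): (8−4)(8−2)(8−5)(8−7) = 4·6·3·1 = 72 ≡ 7, so v_5 = 7^{−1} = 2 (mod 13).
  v = [7, 6, 8, 3, 2].
Step 2: syndromes of r = [9, 3, 12, 0, 8] (all sums mod 13).
  S_0 = Σ v_i r_i = 7·9 + 6·3 + 8·12 + 3·0 + 2·8 = 193 ≡ 11.
  S_1 = Σ v_i α_i r_i = 7·4·9 + 6·2·3 + 8·5·12 + 3·7·0 + 2·8·8 = 896 ≡ 12.
  α_i^2 mod 13 = [3, 4, 12, 10, 12].
  S_2 = Σ v_i α_i^2 r_i = 7·3·9 + 6·4·3 + 8·12·12 + 3·10·0 + 2·12·8 = 1605 ≡ 6.
  S = (11, 12, 6) ≠ 0, so r is not a codeword (an error is present).
Step 3: locate the error. For a single error e at position i, S_ℓ = v_i·e·α_i^ℓ, so α_err = S_1/S_0.
  S_0^{−1} = 11^{−1} = 6 (mod 13), so α_err = 12·6 = 72 ≡ 7 = α_4. Error position i = 4.
  Consistency check: S_2/S_1 = 6·12 = 72 ≡ 7 = α_err ✓ (single-error assumption holds).
Step 4: error magnitude e = S_0/v_4 = S_0·∏_{j≠4}(α_4 − α_j) = 11·9 = 99 ≡ 8 (mod 13).
Step 5: correct position 4: c_4 = r_4 − e = 0 − 8 ≡ 5 (mod 13). Hence c = [9, 3, 12, 5, 8].
  Check: interpolating c through the α_i gives m(x) = 10 + 3·x (degree < 2) with m(α_i) = c_i for every i, so c is indeed a codeword.


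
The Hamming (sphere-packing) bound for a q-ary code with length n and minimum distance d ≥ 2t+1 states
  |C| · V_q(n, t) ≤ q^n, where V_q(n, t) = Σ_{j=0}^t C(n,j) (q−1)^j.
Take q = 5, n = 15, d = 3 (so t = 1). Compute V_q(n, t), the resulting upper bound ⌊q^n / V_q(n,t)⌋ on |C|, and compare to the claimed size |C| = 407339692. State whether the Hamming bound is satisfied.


V_q(n, t) = 61, q^n = 30517578125, Hamming bound = 500288165, |C| = 407339692 ≤ bound (satisfied).

Step 1: Compute V_q(n, t) = Σ_{j=0}^1 C(n, j) (q−1)^j.
  j = 0: C(15,0)·(4)^0 = 1·1 = 1.
  j = 1: C(15,1)·(4)^1 = 15·4 = 60.
  V_q(n, t) = 1 + 60 = 61.
Step 2: q^n = 5^15 = 30517578125.
Step 3: Hamming bound ⌊q^n / V_q(n,t)⌋ = ⌊30517578125/61⌋ = 500288165.
Step 4: Compare |C| = 407339692 to 500288165: satisfied.
The claimed |C| lies below the Hamming bound.


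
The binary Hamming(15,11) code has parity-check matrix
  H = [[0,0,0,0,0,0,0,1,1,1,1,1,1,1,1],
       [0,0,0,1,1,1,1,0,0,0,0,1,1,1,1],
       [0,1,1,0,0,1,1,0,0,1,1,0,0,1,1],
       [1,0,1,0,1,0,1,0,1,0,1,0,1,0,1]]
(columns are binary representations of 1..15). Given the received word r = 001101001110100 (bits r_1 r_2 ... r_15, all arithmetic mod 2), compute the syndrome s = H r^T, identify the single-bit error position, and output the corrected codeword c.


s = (0, 1, 0, 0)^T, error position = 4, corrected codeword c = 001001001110100

Compute s = H r^T mod 2 one row at a time:
  s_1 = 0 + 1 + 1 + 1 + 0 + 1 + 0 + 0 = 4 ≡ 0 (mod 2).
  s_2 = 1 + 0 + 1 + 0 + 0 + 1 + 0 + 0 = 3 ≡ 1 (mod 2).
  s_3 = 0 + 1 + 1 + 0 + 1 + 1 + 0 + 0 = 4 ≡ 0 (mod 2).
  s_4 = 0 + 1 + 0 + 0 + 1 + 1 + 1 + 0 = 4 ≡ 0 (mod 2).
s = (0, 1, 0, 0)^T — this equals column 4 of H (binary 0100), so error is at position 4.
Correct: flip bit 4 of r = 001101001110100 to get c = 001001001110100.


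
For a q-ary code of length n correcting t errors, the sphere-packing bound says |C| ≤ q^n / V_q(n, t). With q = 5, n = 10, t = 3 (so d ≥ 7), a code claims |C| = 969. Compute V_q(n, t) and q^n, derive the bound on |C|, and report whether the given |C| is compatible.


V_q(n, t) = 8441, q^n = 9765625, Hamming bound = 1156, |C| = 969 ≤ bound (satisfied).

Step 1: Compute V_q(n, t) = Σ_{j=0}^3 C(n, j) (q−1)^j.
  j = 0: C(10,0)·(4)^0 = 1·1 = 1.
  j = 1: C(10,1)·(4)^1 = 10·4 = 40.
  j = 2: C(10,2)·(4)^2 = 45·16 = 720.
  j = 3: C(10,3)·(4)^3 = 120·64 = 7680.
  V_q(n, t) = 1 + 40 + 720 + 7680 = 8441.
Step 2: q^n = 5^10 = 9765625.
Step 3: Hamming bound ⌊q^n / V_q(n,t)⌋ = ⌊9765625/8441⌋ = 1156.
Step 4: Compare |C| = 969 to 1156: satisfied.
The claimed |C| lies below the Hamming bound.


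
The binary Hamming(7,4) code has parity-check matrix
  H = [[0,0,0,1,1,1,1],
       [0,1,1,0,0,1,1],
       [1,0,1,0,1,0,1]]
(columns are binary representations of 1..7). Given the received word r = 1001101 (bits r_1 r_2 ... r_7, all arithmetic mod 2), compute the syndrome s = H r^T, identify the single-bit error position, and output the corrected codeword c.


s = (1, 1, 1)^T, error position = 7, corrected codeword c = 1001100

Compute s = H r^T mod 2 one row at a time:
  s_1 = 1 + 1 + 0 + 1 = 3 ≡ 1 (mod 2).
  s_2 = 0 + 0 + 0 + 1 = 1 ≡ 1 (mod 2).
  s_3 = 1 + 0 + 1 + 1 = 3 ≡ 1 (mod 2).
s = (1, 1, 1)^T — this equals column 7 of H (binary 111), so error is at position 7.
Correct: flip bit 7 of r = 1001101 to get c = 1001100.


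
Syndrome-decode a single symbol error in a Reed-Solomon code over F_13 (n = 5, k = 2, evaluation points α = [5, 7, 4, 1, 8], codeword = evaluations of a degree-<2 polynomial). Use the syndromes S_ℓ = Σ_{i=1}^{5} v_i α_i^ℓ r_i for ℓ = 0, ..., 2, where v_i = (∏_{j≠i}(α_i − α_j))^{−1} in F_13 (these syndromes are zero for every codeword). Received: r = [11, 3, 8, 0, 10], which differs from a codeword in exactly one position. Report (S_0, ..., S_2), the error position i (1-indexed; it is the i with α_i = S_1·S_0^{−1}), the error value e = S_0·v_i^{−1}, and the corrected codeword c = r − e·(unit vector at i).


S = (2, 10, 11), error at position 1, error magnitude e = 9, c = [2, 3, 8, 0, 10].

Step 1: column multipliers v_i = (∏_{j≠i}(α_i − α_j))^{−1} mod 13.
  i = 1 (α = 5): (5−7)(5−4)(5−1)(5−8) = (−2)·1·4·(−3) = 24 ≡ 11, so v_1 = 11^{−1} = 6 (mod 13).
  i = 2 (α = 7): (7−5)(7−4)(7−1)(7−8) = 2·3·6·(−1) = −36 ≡ 3, so v_2 = 3^{−1} = 9 (mod 13).
  i = 3 (α = 4): (4−5)(4−7)(4−1)(4−8) = (−1)·(−3)·3·(−4) = −36 ≡ 3, so v_3 = 3^{−1} = 9 (mod 13).
  i = 4 (α = 1): (1−5)(1−7)(1−4)(1−8) = (−4)·(−6)·(−3)·(−7) = 504 ≡ 10, so v_4 = 10^{−1} = 4 (mod 13).
  i = 5 (α = 8): (8−5)(8−7)(8−4)(8−1) = 3·1·4·7 = 84 ≡ 6, so v_5 = 6^{−1} = 11 (mod 13).
  v = [6, 9, 9, 4, 11].
Step 2: syndromes of r = [11, 3, 8, 0, 10] (all sums mod 13).
  S_0 = Σ v_i r_i = 6·11 + 9·3 + 9·8 + 4·0 + 11·10 = 275 ≡ 2.
  S_1 = Σ v_i α_i r_i = 6·5·11 + 9·7·3 + 9·4·8 + 4·1·0 + 11·8·10 = 1687 ≡ 10.
  α_i^2 mod 13 = [12, 10, 3, 1, 12].
  S_2 = Σ v_i α_i^2 r_i = 6·12·11 + 9·10·3 + 9·3·8 + 4·1·0 + 11·12·10 = 2598 ≡ 11.
  S = (2, 10, 11) ≠ 0, so r is not a codeword (an error is present).
Step 3: locate the error. For a single error e at position i, S_ℓ = v_i·e·α_i^ℓ, so α_err = S_1/S_0.
  S_0^{−1} = 2^{−1} = 7 (mod 13), so α_err = 10·7 = 70 ≡ 5 = α_1. Error position i = 1.
  Consistency check: S_2/S_1 = 11·4 = 44 ≡ 5 = α_err ✓ (single-error assumption holds).
Step 4: error magnitude e = S_0/v_1 = S_0·∏_{j≠1}(α_1 − α_j) = 2·11 = 22 ≡ 9 (mod 13).
Step 5: correct position 1: c_1 = r_1 − e = 11 − 9 ≡ 2 (mod 13). Hence c = [2, 3, 8, 0, 10].
  Check: interpolating c through the α_i gives m(x) = 6 + 7·x (degree < 2) with m(α_i) = c_i for every i, so c is indeed a codeword.


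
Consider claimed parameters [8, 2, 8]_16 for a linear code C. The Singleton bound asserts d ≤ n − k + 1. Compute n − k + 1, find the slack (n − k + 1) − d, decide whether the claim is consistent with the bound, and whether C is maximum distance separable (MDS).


Singleton RHS = n − k + 1 = 7, slack = -1, bound violated (no such code; not MDS).

Singleton bound: d ≤ n − k + 1.
Here n = 8, k = 2, so n − k + 1 = 7.
Given d = 8, check d ≤ 7: NO.
Slack = (n − k + 1) − d = -1.
The slack is negative: d = 8 exceeds n − k + 1 = 7 by 1, so the Singleton bound is violated and no linear [8, 2, 8]_16 code can exist. In particular it is not MDS (MDS requires d = n − k + 1 exactly).
Description: the claimed parameters are [8, 2, 8]_16; such a code would be impossible (violates the Singleton bound).


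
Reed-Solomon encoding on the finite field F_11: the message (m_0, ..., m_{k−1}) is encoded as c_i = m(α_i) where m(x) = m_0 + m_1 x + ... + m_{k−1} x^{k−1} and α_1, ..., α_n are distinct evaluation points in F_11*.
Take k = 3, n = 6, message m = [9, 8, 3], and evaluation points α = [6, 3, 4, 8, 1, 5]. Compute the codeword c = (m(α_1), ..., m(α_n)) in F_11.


c = [0, 5, 1, 1, 9, 3]

Message polynomial: m(x) = 9 + 8·x + 3·x^2 (mod 11).
For each evaluation point α_i, compute m(α_i) mod 11:
  α_1 = 6: Horner steps 3 → 4 → 0, so m(6) = 0.
  α_2 = 3: Horner steps 3 → 6 → 5, so m(3) = 5.
  α_3 = 4: Horner steps 3 → 9 → 1, so m(4) = 1.
  α_4 = 8: Horner steps 3 → 10 → 1, so m(8) = 1.
  α_5 = 1: Horner steps 3 → 0 → 9, so m(1) = 9.
  α_6 = 5: Horner steps 3 → 1 → 3, so m(5) = 3.
Codeword c = [0, 5, 1, 1, 9, 3] ∈ F_11^6.


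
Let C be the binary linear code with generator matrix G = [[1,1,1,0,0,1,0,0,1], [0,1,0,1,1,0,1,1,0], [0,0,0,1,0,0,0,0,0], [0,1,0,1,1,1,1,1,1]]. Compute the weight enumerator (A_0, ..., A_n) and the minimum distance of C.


Weight distribution: A_0 = 1, A_1 = 1, A_2 = 1, A_3 = 2, A_4 = 2, A_5 = 3, A_6 = 3, A_7 = 2, A_8 = 1. Minimum distance d = 1.

Enumerate all 2^4 = 16 messages m ∈ F_2^4.
For each, compute codeword c = mG in F_2^9, then tally its weight.
  m = 0000 → c = 000000000, weight = 0.
  m = 1000 → c = 111001001, weight = 5.
  m = 0100 → c = 010110110, weight = 5.
  m = 1100 → c = 101111111, weight = 8.
  m = 0010 → c = 000100000, weight = 1.
  m = 1010 → c = 111101001, weight = 6.
  m = 0110 → c = 010010110, weight = 4.
  m = 1110 → c = 101011111, weight = 7.
  m = 0001 → c = 010111111, weight = 7.
  m = 1001 → c = 101110110, weight = 6.
  m = 0101 → c = 000001001, weight = 2.
  m = 1101 → c = 111000000, weight = 3.
  m = 0011 → c = 010011111, weight = 6.
  m = 1011 → c = 101010110, weight = 5.
  m = 0111 → c = 000101001, weight = 3.
  m = 1111 → c = 111100000, weight = 4.
Tally weights:
  weight 0: 1 codewords.
  weight 1: 1 codewords.
  weight 2: 1 codewords.
  weight 3: 2 codewords.
  weight 4: 2 codewords.
  weight 5: 3 codewords.
  weight 6: 3 codewords.
  weight 7: 2 codewords.
  weight 8: 1 codewords.
Minimum distance d = smallest w > 0 with A_w > 0 = 1.
Sanity: Σ A_w = 16 = 2^4 = 16 ✓.


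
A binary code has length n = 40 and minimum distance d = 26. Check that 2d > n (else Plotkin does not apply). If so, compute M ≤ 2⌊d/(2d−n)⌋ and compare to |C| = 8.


Plotkin bound M ≤ 4; given |C| = 8 > bound (violated).

Check applicability: 2d = 52, n = 40.
2d − n = 12 > 0, so Plotkin applies.
Compute d/(2d−n) = 26/12 ≈ 2.1667.
⌊d/(2d−n)⌋ = 2.
Plotkin bound: M ≤ 2·2 = 4.
Given |C| = 8, check: VIOLATED.
This |C| is above the Plotkin bound, so no binary code with n = 40, d = 26 and 8 codewords exists.


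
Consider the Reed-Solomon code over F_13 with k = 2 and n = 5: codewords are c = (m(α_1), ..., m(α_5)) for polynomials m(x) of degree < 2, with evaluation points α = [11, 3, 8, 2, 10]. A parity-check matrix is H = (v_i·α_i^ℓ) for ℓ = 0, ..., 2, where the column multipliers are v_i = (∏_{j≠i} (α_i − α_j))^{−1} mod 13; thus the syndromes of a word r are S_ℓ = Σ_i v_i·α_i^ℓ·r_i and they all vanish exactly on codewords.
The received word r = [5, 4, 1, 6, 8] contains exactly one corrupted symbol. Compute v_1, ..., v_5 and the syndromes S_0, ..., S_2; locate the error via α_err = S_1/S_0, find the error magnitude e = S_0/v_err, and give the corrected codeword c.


S = (11, 7, 8), error at position 2, error magnitude e = 1, c = [5, 3, 1, 6, 8].

Step 1: column multipliers v_i = (∏_{j≠i}(α_i − α_j))^{−1} mod 13.
  i = 1 (α = 11): (11−3)(11−8)(11−2)(11−10) = 8·3·9·1 = 216 ≡ 8, so v_1 = 8^{−1} = 5 (mod 13).
  i = 2 (α = 3): (3−11)(3−8)(3−2)(3−10) = (−8)·(−5)·1·(−7) = −280 ≡ 6, so v_2 = 6^{−1} = 11 (mod 13).
  i = 3 (α = 8): (8−11)(8−3)(8−2)(8−10) = (−3)·5·6·(−2) = 180 ≡ 11, so v_3 = 11^{−1} = 6 (mod 13).
  i = 4 (α = 2): (2−11)(2−3)(2−8)(2−10) = (−9)·(−1)·(−6)·(−8) = 432 ≡ 3, so v_4 = 3^{−1} = 9 (mod 13).
  i = 5 (α = 10): (10−11)(10−3)(10−8)(10−2) = (−1)·7·2·8 = −112 ≡ 5, so v_5 = 5^{−1} = 8 (mod 13).
  v = [5, 11, 6, 9, 8].
Step 2: syndromes of r = [5, 4, 1, 6, 8] (all sums mod 13).
  S_0 = Σ v_i r_i = 5·5 + 11·4 + 6·1 + 9·6 + 8·8 = 193 ≡ 11.
  S_1 = Σ v_i α_i r_i = 5·11·5 + 11·3·4 + 6·8·1 + 9·2·6 + 8·10·8 = 1203 ≡ 7.
  α_i^2 mod 13 = [4, 9, 12, 4, 9].
  S_2 = Σ v_i α_i^2 r_i = 5·4·5 + 11·9·4 + 6·12·1 + 9·4·6 + 8·9·8 = 1360 ≡ 8.
  S = (11, 7, 8) ≠ 0, so r is not a codeword (an error is present).
Step 3: locate the error. For a single error e at position i, S_ℓ = v_i·e·α_i^ℓ, so α_err = S_1/S_0.
  S_0^{−1} = 11^{−1} = 6 (mod 13), so α_err = 7·6 = 42 ≡ 3 = α_2. Error position i = 2.
  Consistency check: S_2/S_1 = 8·2 = 16 ≡ 3 = α_err ✓ (single-error assumption holds).
Step 4: error magnitude e = S_0/v_2 = S_0·∏_{j≠2}(α_2 − α_j) = 11·6 = 66 ≡ 1 (mod 13).
Step 5: correct position 2: c_2 = r_2 − e = 4 − 1 ≡ 3 (mod 13). Hence c = [5, 3, 1, 6, 8].
  Check: interpolating c through the α_i gives m(x) = 12 + 10·x (degree < 2) with m(α_i) = c_i for every i, so c is indeed a codeword.


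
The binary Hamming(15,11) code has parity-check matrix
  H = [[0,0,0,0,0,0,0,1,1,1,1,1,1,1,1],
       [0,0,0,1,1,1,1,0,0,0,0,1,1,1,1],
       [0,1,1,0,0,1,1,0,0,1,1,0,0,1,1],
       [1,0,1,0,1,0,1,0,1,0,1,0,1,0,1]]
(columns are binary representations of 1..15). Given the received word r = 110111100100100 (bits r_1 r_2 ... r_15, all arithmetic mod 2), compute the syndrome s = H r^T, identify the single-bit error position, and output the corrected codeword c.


s = (0, 1, 0, 0)^T, error position = 4, corrected codeword c = 110011100100100

Compute s = H r^T mod 2 one row at a time:
  s_1 = 0 + 0 + 1 + 0 + 0 + 1 + 0 + 0 = 2 ≡ 0 (mod 2).
  s_2 = 1 + 1 + 1 + 1 + 0 + 1 + 0 + 0 = 5 ≡ 1 (mod 2).
  s_3 = 1 + 0 + 1 + 1 + 1 + 0 + 0 + 0 = 4 ≡ 0 (mod 2).
  s_4 = 1 + 0 + 1 + 1 + 0 + 0 + 1 + 0 = 4 ≡ 0 (mod 2).
s = (0, 1, 0, 0)^T — this equals column 4 of H (binary 0100), so error is at position 4.
Correct: flip bit 4 of r = 110111100100100 to get c = 110011100100100.


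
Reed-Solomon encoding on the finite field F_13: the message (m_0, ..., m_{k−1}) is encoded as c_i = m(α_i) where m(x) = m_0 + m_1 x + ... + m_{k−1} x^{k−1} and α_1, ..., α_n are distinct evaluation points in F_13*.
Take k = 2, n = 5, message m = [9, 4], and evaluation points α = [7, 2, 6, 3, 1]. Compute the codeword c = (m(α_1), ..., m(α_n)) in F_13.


c = [11, 4, 7, 8, 0]

Message polynomial: m(x) = 9 + 4·x (mod 13).
For each evaluation point α_i, compute m(α_i) mod 13:
  α_1 = 7: Horner steps 4 → 11, so m(7) = 11.
  α_2 = 2: Horner steps 4 → 4, so m(2) = 4.
  α_3 = 6: Horner steps 4 → 7, so m(6) = 7.
  α_4 = 3: Horner steps 4 → 8, so m(3) = 8.
  α_5 = 1: Horner steps 4 → 0, so m(1) = 0.
Codeword c = [11, 4, 7, 8, 0] ∈ F_13^5.


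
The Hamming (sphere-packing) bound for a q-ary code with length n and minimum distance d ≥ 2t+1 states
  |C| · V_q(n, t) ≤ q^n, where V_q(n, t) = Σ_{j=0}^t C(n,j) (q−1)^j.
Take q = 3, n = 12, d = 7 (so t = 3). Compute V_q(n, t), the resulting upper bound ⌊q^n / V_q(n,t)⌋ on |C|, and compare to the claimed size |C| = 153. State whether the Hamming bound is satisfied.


V_q(n, t) = 2049, q^n = 531441, Hamming bound = 259, |C| = 153 ≤ bound (satisfied).

Step 1: Compute V_q(n, t) = Σ_{j=0}^3 C(n, j) (q−1)^j.
  j = 0: C(12,0)·(2)^0 = 1·1 = 1.
  j = 1: C(12,1)·(2)^1 = 12·2 = 24.
  j = 2: C(12,2)·(2)^2 = 66·4 = 264.
  j = 3: C(12,3)·(2)^3 = 220·8 = 1760.
  V_q(n, t) = 1 + 24 + 264 + 1760 = 2049.
Step 2: q^n = 3^12 = 531441.
Step 3: Hamming bound ⌊q^n / V_q(n,t)⌋ = ⌊531441/2049⌋ = 259.
Step 4: Compare |C| = 153 to 259: satisfied.
The claimed |C| lies below the Hamming bound.


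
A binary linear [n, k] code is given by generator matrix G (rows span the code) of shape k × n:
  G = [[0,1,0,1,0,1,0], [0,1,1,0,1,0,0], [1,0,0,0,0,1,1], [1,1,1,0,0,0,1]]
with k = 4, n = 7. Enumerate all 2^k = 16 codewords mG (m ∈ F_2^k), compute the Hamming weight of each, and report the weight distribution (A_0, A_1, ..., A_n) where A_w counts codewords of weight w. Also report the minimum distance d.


Weight distribution: A_0 = 1, A_2 = 2, A_3 = 6, A_4 = 3, A_5 = 2, A_6 = 2. Minimum distance d = 2.

Enumerate all 2^4 = 16 messages m ∈ F_2^4.
For each, compute codeword c = mG in F_2^7, then tally its weight.
  m = 0000 → c = 0000000, weight = 0.
  m = 1000 → c = 0101010, weight = 3.
  m = 0100 → c = 0110100, weight = 3.
  m = 1100 → c = 0011110, weight = 4.
  m = 0010 → c = 1000011, weight = 3.
  m = 1010 → c = 1101001, weight = 4.
  m = 0110 → c = 1110111, weight = 6.
  m = 1110 → c = 1011101, weight = 5.
  m = 0001 → c = 1110001, weight = 4.
  m = 1001 → c = 1011011, weight = 5.
  m = 0101 → c = 1000101, weight = 3.
  m = 1101 → c = 1101111, weight = 6.
  m = 0011 → c = 0110010, weight = 3.
  m = 1011 → c = 0011000, weight = 2.
  m = 0111 → c = 0000110, weight = 2.
  m = 1111 → c = 0101100, weight = 3.
Tally weights:
  weight 0: 1 codewords.
  weight 2: 2 codewords.
  weight 3: 6 codewords.
  weight 4: 3 codewords.
  weight 5: 2 codewords.
  weight 6: 2 codewords.
Minimum distance d = smallest w > 0 with A_w > 0 = 2.
Sanity: Σ A_w = 16 = 2^4 = 16 ✓.


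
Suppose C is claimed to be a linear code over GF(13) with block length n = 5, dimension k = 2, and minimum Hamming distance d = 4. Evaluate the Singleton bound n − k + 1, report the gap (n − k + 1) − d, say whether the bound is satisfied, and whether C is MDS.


Singleton RHS = n − k + 1 = 4, slack = 0, bound satisfied, MDS.

Singleton bound: d ≤ n − k + 1.
Here n = 5, k = 2, so n − k + 1 = 4.
Given d = 4, check d ≤ 4: YES.
Slack = (n − k + 1) − d = 0.
The code is MDS (slack = 0).
Description: the claimed parameters are [5, 2, 4]_13; such a code would be MDS (meets Singleton bound).


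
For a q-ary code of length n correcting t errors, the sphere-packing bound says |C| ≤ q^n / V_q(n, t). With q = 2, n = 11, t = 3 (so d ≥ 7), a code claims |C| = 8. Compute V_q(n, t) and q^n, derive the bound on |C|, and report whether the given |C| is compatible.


V_q(n, t) = 232, q^n = 2048, Hamming bound = 8, |C| = 8 ≤ bound (satisfied).

Step 1: Compute V_q(n, t) = Σ_{j=0}^3 C(n, j) (q−1)^j.
  j = 0: C(11,0)·(1)^0 = 1·1 = 1.
  j = 1: C(11,1)·(1)^1 = 11·1 = 11.
  j = 2: C(11,2)·(1)^2 = 55·1 = 55.
  j = 3: C(11,3)·(1)^3 = 165·1 = 165.
  V_q(n, t) = 1 + 11 + 55 + 165 = 232.
Step 2: q^n = 2^11 = 2048.
Step 3: Hamming bound ⌊q^n / V_q(n,t)⌋ = ⌊2048/232⌋ = 8.
Step 4: Compare |C| = 8 to 8: satisfied.
The claimed |C| lies at the Hamming bound (tight).


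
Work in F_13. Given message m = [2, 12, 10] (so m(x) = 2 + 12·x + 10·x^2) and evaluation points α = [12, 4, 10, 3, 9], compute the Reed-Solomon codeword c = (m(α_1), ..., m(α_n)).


c = [0, 2, 4, 11, 10]

Message polynomial: m(x) = 2 + 12·x + 10·x^2 (mod 13).
For each evaluation point α_i, compute m(α_i) mod 13:
  α_1 = 12: Horner steps 10 → 2 → 0, so m(12) = 0.
  α_2 = 4: Horner steps 10 → 0 → 2, so m(4) = 2.
  α_3 = 10: Horner steps 10 → 8 → 4, so m(10) = 4.
  α_4 = 3: Horner steps 10 → 3 → 11, so m(3) = 11.
  α_5 = 9: Horner steps 10 → 11 → 10, so m(9) = 10.
Codeword c = [0, 2, 4, 11, 10] ∈ F_13^5.


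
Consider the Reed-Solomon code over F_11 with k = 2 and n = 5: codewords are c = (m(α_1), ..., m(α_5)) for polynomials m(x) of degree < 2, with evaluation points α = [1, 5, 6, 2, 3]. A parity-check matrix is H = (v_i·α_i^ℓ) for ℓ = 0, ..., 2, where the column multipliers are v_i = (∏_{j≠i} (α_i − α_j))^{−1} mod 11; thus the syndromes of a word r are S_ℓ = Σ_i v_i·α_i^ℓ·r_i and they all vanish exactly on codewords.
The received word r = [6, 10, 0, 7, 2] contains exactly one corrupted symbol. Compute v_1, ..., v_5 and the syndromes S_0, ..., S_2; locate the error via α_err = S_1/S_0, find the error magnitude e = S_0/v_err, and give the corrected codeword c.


S = (5, 4, 1), error at position 5, error magnitude e = 5, c = [6, 10, 0, 7, 8].

Step 1: column multipliers v_i = (∏_{j≠i}(α_i − α_j))^{−1} mod 11.
  i = 1 (α = 1): (1−5)(1−6)(1−2)(1−3) = (−4)·(−5)·(−1)·(−2) = 40 ≡ 7, so v_1 = 7^{−1} = 8 (mod 11).
  i = 2 (α = 5): (5−1)(5−6)(5−2)(5−3) = 4·(−1)·3·2 = −24 ≡ 9, so v_2 = 9^{−1} = 5 (mod 11).
  i = 3 (α = 6): (6−1)(6−5)(6−2)(6−3) = 5·1·4·3 = 60 ≡ 5, so v_3 = 5^{−1} = 9 (mod 11).
  i = 4 (α = 2): (2−1)(2−5)(2−6)(2−3) = 1·(−3)·(−4)·(−1) = −12 ≡ 10, so v_4 = 10^{−1} = 10 (mod 11).
  i = 5 (α = 3): (3−1)(3−5)(3−6)(3−2) = 2·(−2)·(−3)·1 = 12 ≡ 1, so v_5 = 1^{−1} = 1 (mod 11).
  v = [8, 5, 9, 10, 1].
Step 2: syndromes of r = [6, 10, 0, 7, 2] (all sums mod 11).
  S_0 = Σ v_i r_i = 8·6 + 5·10 + 9·0 + 10·7 + 1·2 = 170 ≡ 5.
  S_1 = Σ v_i α_i r_i = 8·1·6 + 5·5·10 + 9·6·0 + 10·2·7 + 1·3·2 = 444 ≡ 4.
  α_i^2 mod 11 = [1, 3, 3, 4, 9].
  S_2 = Σ v_i α_i^2 r_i = 8·1·6 + 5·3·10 + 9·3·0 + 10·4·7 + 1·9·2 = 496 ≡ 1.
  S = (5, 4, 1) ≠ 0, so r is not a codeword (an error is present).
Step 3: locate the error. For a single error e at position i, S_ℓ = v_i·e·α_i^ℓ, so α_err = S_1/S_0.
  S_0^{−1} = 5^{−1} = 9 (mod 11), so α_err = 4·9 = 36 ≡ 3 = α_5. Error position i = 5.
  Consistency check: S_2/S_1 = 1·3 = 3 ≡ 3 = α_err ✓ (single-error assumption holds).
Step 4: error magnitude e = S_0/v_5 = S_0·∏_{j≠5}(α_5 − α_j) = 5·1 = 5 ≡ 5 (mod 11).
Step 5: correct position 5: c_5 = r_5 − e = 2 − 5 ≡ 8 (mod 11). Hence c = [6, 10, 0, 7, 8].
  Check: interpolating c through the α_i gives m(x) = 5 + 1·x (degree < 2) with m(α_i) = c_i for every i, so c is indeed a codeword.
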